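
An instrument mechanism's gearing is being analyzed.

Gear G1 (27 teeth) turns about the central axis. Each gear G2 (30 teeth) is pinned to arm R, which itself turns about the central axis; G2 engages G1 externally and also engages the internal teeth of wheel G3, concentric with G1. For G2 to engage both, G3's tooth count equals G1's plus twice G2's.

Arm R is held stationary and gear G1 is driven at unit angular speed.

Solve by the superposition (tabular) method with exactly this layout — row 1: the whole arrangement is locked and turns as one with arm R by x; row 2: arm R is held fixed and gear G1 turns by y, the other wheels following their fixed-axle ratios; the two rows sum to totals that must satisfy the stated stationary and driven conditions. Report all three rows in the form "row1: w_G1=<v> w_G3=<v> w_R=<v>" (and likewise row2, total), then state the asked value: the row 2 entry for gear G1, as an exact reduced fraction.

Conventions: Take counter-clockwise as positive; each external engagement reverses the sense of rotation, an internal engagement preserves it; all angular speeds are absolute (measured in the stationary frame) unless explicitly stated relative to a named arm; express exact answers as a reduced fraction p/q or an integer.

row1: w_G1=0 w_G3=0 w_R=0
row2: w_G1=1 w_G3=-9/29 w_R=0
total: w_G1=1 w_G3=-9/29 w_R=0
asked value: 1

class = planetary set [G3 = 27+2·30 = 87; Willis about the carrier]
row 1 — lock + rotate with arm: ω_sun = ω_ring = ω_arm = x
row 2 — arm fixed, fixed-axis ratios: sun y, ring −(27/87)·y, arm 0
boundary: total ω_arm = x = 0 and total ω_sun = x + y = 1  ⇒  y = 1, x = 0
row 2 ring = −(27/87)·1 = -9/29
totals (row 1 + row 2): sun 0 + 1 = 1, ring 0 + (-9/29) = -9/29, arm 0 + 0 = 0
asked cell (row2, sun) = 1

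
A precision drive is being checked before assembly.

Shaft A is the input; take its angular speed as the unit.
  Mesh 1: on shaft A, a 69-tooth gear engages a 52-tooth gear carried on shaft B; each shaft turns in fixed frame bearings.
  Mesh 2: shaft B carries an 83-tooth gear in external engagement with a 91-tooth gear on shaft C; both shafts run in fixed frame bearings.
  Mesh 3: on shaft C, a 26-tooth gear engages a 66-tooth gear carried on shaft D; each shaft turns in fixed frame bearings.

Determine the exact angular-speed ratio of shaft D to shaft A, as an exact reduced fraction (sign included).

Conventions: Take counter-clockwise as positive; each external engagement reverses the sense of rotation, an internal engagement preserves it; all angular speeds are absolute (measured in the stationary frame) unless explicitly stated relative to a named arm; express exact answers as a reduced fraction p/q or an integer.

class = fixed-axis compound train [3 meshes; 3 ratios multiply, 3 sense flips]
mesh 1 [69T→52T]: running ratio 69/52, sense −
mesh 2 [83T→91T]: running ratio 5727/4732, sense +
mesh 3 [26T→66T]: running ratio 1909/4004, sense −
ω_out/ω_in = -1909/4004

-1909/4004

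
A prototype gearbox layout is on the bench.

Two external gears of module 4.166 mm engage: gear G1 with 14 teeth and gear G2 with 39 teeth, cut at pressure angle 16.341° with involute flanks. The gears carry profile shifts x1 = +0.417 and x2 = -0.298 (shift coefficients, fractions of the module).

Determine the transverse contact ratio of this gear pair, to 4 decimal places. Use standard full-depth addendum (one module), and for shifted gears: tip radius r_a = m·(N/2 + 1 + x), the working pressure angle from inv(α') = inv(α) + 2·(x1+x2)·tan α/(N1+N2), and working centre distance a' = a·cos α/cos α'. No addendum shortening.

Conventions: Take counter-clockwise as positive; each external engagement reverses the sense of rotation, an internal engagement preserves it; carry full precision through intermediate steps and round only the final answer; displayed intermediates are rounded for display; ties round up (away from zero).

1.6013

single-mesh involute tooth geometry (14T engaging 39T at module 4.166)
base radii: r_b1 = 27.983978, r_b2 = 77.955367
tip radii: r_a1 = 35.065222, r_a2 = 84.161532
inv(α') = inv(16.341°) + 2·(+0.417-0.298)·tan α/(14+39) = 0.00930977  ⇒  α' = 17.17286°
a' = a·cos α / cos α' = 110.3990·cos 16.341°/cos 17.17286° = 110.882682
action lengths: √(r_a1²−r_b1²) = 21.129760, √(r_a2²−r_b2²) = 31.719462
base pitch p_b = π·m·cos α = 12.559180
CR = (21.129760 + 31.719462 − 110.882682·sin 17.17286°)/12.559180 = 1.601258
contact ratio ≈ 1.6013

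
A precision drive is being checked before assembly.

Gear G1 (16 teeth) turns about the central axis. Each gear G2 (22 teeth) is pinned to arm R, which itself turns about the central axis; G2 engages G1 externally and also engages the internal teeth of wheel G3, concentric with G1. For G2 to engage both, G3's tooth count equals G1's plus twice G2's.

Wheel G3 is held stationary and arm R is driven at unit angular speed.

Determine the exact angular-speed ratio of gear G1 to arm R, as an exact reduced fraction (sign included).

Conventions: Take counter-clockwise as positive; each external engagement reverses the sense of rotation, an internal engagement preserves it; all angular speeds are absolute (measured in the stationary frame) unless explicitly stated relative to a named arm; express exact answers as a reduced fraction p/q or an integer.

recognized (axles ride arm R): planetary set, 16/22/60 teeth
ring teeth: 16 + 2·22 = 60
16(ω_sun−ω_arm) = −60(ω_ring−ω_arm),  ω_ring = 0, ω_arm = 1
ω_sun = 1 − (60/16)(0−1) = 19/4
ω_out/ω_in = 19/4

19/4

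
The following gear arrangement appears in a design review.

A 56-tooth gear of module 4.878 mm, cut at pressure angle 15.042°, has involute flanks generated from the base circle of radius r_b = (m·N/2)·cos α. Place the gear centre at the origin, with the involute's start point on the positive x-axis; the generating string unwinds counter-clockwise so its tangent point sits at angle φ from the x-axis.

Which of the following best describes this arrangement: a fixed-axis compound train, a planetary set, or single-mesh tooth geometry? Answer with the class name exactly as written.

single-mesh tooth geometry

topology: single-mesh involute geometry — m = 4.878, N = 56
classification: single-mesh tooth geometry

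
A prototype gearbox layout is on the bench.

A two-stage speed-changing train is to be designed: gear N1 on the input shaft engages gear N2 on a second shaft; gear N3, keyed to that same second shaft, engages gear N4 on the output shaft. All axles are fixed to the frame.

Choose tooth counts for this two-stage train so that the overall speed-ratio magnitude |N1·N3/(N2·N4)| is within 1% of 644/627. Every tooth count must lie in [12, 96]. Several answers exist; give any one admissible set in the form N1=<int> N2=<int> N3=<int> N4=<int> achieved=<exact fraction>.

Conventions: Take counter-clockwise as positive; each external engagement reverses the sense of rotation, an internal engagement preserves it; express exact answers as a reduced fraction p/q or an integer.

N1=14 N2=19 N3=46 N4=33 achieved=644/627

2-stage fixed-axis compound train for ratio 644/627
target = 644/627 in lowest terms: an exact hit needs N1·N3 = k·644 and N2·N4 = k·627 for one integer k, every count in [12, 96]; additionally prefer no 1:1 stage (N1 ≠ N2, N3 ≠ N4)
k = 1: N1·N3 = 644 = 14·46, N2·N4 = 627 = 19·33
achieved = 14·46/(19·33) = 644/627; |achieved − target| = 0 ≤ 161/15675 ✓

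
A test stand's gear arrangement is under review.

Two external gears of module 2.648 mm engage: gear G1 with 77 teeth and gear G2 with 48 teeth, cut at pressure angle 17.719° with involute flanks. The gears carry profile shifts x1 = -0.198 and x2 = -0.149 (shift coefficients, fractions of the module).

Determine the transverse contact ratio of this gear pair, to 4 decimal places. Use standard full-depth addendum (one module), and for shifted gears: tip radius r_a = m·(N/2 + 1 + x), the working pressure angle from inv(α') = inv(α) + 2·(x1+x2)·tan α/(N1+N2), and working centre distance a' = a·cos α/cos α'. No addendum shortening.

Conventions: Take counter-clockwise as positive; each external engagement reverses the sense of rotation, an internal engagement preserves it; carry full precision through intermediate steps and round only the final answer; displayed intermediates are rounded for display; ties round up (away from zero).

2.0255

class = single-mesh tooth geometry [involute pair 77T × 48T, m = 2.648]
base radii: r_b1 = 97.111649, r_b2 = 60.537132
tip radii: r_a1 = 104.071696, r_a2 = 65.805448
inv(α') = inv(17.719°) + 2·(-0.198-0.149)·tan α/(77+48) = 0.00847735  ⇒  α' = 16.65721°
a' = a·cos α / cos α' = 165.5000·cos 17.719°/cos 16.65721° = 164.553983
action lengths: √(r_a1²−r_b1²) = 37.419855, √(r_a2²−r_b2²) = 25.799470
base pitch p_b = π·m·cos α = 7.924292
CR = (37.419855 + 25.799470 − 164.553983·sin 16.65721°)/7.924292 = 2.025511
contact ratio ≈ 2.0255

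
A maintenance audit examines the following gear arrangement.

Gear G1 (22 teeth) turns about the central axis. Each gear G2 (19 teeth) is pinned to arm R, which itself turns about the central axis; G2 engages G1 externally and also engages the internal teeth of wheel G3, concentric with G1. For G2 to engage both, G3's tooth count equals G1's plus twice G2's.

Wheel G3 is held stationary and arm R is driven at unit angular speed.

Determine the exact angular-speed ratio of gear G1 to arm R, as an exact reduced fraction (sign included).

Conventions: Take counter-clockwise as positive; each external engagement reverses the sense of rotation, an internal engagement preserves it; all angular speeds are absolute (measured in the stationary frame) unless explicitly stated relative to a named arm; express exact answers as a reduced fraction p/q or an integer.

recognized (axles ride arm R): planetary set, 22/19/60 teeth
ring teeth: 22 + 2·19 = 60
22(ω_sun−ω_arm) = −60(ω_ring−ω_arm),  ω_ring = 0, ω_arm = 1
ω_sun = 1 − (60/22)(0−1) = 41/11
ω_out/ω_in = 41/11

41/11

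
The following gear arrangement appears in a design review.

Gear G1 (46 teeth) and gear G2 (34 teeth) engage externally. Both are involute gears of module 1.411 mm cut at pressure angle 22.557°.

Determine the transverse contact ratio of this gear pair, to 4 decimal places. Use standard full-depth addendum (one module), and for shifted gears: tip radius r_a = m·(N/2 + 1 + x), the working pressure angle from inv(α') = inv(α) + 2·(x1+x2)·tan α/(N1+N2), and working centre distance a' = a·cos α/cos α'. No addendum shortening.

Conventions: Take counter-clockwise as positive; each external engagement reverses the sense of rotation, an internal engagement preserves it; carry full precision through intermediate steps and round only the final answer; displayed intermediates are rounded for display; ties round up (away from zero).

class = single-mesh tooth geometry [involute pair 46T × 34T, m = 1.411]
base radii: r_b1 = 29.970293, r_b2 = 22.151955
tip radii: r_a1 = 33.864000, r_a2 = 25.398000
no profile shift: α' = α, a' = a
action lengths: √(r_a1²−r_b1²) = 15.765534, √(r_a2²−r_b2²) = 12.423739
base pitch p_b = π·m·cos α = 4.093672
CR = (15.765534 + 12.423739 − 56.440000·sin 22.55700°)/4.093672 = 1.597284
contact ratio ≈ 1.5973

1.5973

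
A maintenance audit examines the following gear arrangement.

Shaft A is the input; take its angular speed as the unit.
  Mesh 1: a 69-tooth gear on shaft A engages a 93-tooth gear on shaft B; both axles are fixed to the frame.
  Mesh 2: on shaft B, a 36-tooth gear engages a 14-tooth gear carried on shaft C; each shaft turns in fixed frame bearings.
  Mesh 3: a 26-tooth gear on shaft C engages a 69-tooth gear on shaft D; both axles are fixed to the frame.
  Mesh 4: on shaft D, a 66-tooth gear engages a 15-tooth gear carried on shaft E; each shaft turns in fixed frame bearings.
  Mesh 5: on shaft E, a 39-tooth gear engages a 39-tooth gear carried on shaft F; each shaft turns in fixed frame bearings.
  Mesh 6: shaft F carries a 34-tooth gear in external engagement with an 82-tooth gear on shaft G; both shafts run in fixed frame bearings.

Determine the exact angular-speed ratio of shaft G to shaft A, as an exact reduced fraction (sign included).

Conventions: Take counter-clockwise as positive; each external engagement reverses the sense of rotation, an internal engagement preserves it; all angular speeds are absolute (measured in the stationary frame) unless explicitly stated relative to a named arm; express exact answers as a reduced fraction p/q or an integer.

class = fixed-axis compound train [6 meshes; 6 ratios multiply, 6 sense flips]
mesh 1 [69T→93T]: running ratio 23/31, sense −
mesh 2 [36T→14T]: running ratio 414/217, sense +
mesh 3 [26T→69T]: running ratio 156/217, sense −
mesh 4 [66T→15T]: running ratio 3432/1085, sense +
mesh 5 [39T→39T]: running ratio 3432/1085, sense −
mesh 6 [34T→82T]: running ratio 58344/44485, sense +
ω_out/ω_in = 58344/44485

58344/44485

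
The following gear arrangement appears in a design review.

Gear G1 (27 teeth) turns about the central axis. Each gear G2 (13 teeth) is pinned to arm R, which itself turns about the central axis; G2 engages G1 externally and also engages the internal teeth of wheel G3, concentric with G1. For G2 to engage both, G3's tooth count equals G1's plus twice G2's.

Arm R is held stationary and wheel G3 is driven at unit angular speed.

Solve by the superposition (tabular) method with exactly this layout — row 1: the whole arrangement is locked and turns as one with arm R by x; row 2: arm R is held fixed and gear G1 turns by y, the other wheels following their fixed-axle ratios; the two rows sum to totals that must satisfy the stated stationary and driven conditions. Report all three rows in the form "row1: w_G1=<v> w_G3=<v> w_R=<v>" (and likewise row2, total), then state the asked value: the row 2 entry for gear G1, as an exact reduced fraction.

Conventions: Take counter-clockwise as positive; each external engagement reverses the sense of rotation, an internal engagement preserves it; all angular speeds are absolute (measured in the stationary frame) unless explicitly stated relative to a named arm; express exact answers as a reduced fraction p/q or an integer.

recognized (axles ride arm R): planetary set, 27/13/53 teeth
row 1: whole set turns with the arm by x
row 2 — arm fixed, fixed-axis ratios: sun y, ring −(27/53)·y, arm 0
boundary: total ω_arm = x = 0 and total ω_ring = x − (27/53)·y = 1  ⇒  y = -53/27, x = 0
row 2 ring = −(27/53)·(-53/27) = 1
totals (row 1 + row 2): sun 0 + (-53/27) = -53/27, ring 0 + 1 = 1, arm 0 + 0 = 0
asked cell (row2, sun) = -53/27

row1: w_G1=0 w_G3=0 w_R=0
row2: w_G1=-53/27 w_G3=1 w_R=0
total: w_G1=-53/27 w_G3=1 w_R=0
asked value: -53/27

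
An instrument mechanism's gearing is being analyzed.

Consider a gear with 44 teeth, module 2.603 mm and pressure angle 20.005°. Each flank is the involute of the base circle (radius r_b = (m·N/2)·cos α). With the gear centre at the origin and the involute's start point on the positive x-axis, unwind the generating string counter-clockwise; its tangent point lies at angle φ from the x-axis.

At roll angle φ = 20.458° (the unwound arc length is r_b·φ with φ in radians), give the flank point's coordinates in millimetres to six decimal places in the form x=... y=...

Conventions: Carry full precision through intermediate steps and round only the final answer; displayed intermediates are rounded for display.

class = single-mesh tooth geometry [base-circle involute, m = 2.603, 44T]
pitch radius r_p = m·N/2 = 2.603·44/2 = 57.266000
base radius r_b = r_p·cos α = 57.266000·cos 20.005° = 53.810728
roll angle φ = 20.458° = 0.35705946 rad
x = r_b·(cos φ + φ·sin φ) = 57.132374
y = r_b·(sin φ − φ·cos φ) = 0.806162

x=57.132374 y=0.806162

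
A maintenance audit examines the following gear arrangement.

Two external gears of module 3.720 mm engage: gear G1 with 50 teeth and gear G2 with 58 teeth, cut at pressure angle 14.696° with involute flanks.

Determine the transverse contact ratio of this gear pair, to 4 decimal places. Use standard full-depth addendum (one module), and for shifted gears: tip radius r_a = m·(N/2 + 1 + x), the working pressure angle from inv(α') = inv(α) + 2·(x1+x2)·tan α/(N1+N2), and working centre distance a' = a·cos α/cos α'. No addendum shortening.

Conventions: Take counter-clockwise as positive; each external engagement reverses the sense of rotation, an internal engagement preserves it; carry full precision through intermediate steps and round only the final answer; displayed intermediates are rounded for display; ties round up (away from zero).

2.1350

recognized (one external pair, fixed centres): single-mesh tooth geometry, m = 3.720, N1 = 50, N2 = 58
base radii: r_b1 = 89.957548, r_b2 = 104.350756
tip radii: r_a1 = 96.720000, r_a2 = 111.600000
no profile shift: α' = α, a' = a
action lengths: √(r_a1²−r_b1²) = 35.530239, √(r_a2²−r_b2²) = 39.566143
base pitch p_b = π·m·cos α = 11.304399
CR = (35.530239 + 39.566143 − 200.880000·sin 14.69600°)/11.304399 = 2.135014
contact ratio ≈ 2.1350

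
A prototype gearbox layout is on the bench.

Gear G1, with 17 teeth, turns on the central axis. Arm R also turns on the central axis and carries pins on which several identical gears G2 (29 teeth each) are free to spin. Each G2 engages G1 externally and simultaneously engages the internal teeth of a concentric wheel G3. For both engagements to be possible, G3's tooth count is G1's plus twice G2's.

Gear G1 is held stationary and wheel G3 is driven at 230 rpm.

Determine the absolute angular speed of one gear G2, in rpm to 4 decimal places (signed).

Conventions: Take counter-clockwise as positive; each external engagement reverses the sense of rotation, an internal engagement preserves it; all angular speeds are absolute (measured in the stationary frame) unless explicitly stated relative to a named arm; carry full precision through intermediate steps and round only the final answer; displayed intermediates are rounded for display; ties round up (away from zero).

+297.4138 rpm

topology: planetary set — G1 17T / G2 29T / G3 75T, arm = carrier (Willis)
normalise by the input: solve with ω_ring = 1, then scale by 230 rpm
ring teeth: 17 + 2·29 = 75
17(ω_sun−ω_arm) = −75(ω_ring−ω_arm),  ω_sun = 0, ω_ring = 1
17(0−ω_arm) = −75(1−ω_arm)  ⇒  92·ω_arm = 75  ⇒  ω_arm = 75/92
sun–planet mesh: 17·(0−75/92) = −29·(ω_p−ω_arm)  ⇒  ω_p−ω_arm = 1275/2668
ω_p = 75/92 + 1275/2668 = 75/58
scale: ω_p = 75/58 × 230 rpm = +297.4138 rpm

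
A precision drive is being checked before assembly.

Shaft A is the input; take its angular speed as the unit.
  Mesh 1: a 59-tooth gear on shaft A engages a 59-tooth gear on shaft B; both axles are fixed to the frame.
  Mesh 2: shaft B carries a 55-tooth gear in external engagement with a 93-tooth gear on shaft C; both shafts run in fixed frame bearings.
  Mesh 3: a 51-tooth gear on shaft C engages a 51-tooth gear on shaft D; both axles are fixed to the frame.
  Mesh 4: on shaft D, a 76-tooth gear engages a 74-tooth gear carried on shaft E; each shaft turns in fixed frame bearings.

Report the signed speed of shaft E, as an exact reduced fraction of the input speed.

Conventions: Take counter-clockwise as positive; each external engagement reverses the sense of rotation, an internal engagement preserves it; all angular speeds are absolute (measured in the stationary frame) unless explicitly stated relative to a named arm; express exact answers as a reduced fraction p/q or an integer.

4-mesh fixed-axis compound train (all bearings frame-fixed)
mesh 1 [59T→59T]: |ω|/ω_in = 1×59/59 = 1, sense flips to −
mesh 2 [55T→93T]: |ω|/ω_in = 1×55/93 = 55/93, sense flips to +
mesh 3 [51T→51T]: |ω|/ω_in = (55/93)×51/51 = 55/93, sense flips to −
mesh 4 [76T→74T]: |ω|/ω_in = (55/93)×76/74 = 2090/3441, sense flips to +
signed output speed (× input speed) = 2090/3441

2090/3441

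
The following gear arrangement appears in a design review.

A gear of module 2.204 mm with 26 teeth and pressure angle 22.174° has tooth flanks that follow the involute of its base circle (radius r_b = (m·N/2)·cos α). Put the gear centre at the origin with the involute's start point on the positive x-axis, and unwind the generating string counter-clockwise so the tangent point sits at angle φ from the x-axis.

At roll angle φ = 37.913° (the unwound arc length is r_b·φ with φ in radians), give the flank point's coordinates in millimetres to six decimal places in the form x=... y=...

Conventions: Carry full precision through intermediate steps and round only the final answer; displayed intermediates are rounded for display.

x=31.721202 y=2.452023

topology: single-mesh involute geometry — m = 2.204, N = 26
pitch radius r_p = m·N/2 = 2.204·26/2 = 28.652000
base radius r_b = r_p·cos α = 28.652000·cos 22.174° = 26.532954
roll angle φ = 37.913° = 0.66170668 rad
x = r_b·(cos φ + φ·sin φ) = 31.721202
y = r_b·(sin φ − φ·cos φ) = 2.452023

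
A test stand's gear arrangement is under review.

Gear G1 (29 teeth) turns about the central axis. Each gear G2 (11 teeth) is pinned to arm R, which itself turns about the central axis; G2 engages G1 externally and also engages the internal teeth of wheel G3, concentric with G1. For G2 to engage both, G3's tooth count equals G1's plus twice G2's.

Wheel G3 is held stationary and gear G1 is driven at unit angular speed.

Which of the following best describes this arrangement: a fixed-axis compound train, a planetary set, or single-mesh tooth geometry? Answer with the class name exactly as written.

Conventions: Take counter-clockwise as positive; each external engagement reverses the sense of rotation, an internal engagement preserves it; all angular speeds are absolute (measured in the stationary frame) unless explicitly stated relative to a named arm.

planetary set

topology: planetary set — G1 29T / G2 11T / G3 51T, arm = carrier (Willis)
classification: planetary set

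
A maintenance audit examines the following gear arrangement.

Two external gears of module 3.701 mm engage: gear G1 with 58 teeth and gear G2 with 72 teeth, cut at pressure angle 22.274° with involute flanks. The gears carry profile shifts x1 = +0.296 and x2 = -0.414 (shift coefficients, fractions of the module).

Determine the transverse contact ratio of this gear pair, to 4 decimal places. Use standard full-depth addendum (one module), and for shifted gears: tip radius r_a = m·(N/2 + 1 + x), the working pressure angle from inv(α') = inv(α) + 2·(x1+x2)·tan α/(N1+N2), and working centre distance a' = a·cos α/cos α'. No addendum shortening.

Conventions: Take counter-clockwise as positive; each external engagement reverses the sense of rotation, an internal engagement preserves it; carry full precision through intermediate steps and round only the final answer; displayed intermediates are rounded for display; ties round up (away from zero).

1.6720

class = single-mesh tooth geometry [involute pair 58T × 72T, m = 3.701]
base radii: r_b1 = 99.320305, r_b2 = 123.294171
tip radii: r_a1 = 112.125496, r_a2 = 135.404786
inv(α') = inv(22.274°) + 2·(+0.296-0.414)·tan α/(58+72) = 0.02010165  ⇒  α' = 22.01679°
a' = a·cos α / cos α' = 240.5650·cos 22.274°/cos 22.01679° = 240.125880
action lengths: √(r_a1²−r_b1²) = 52.034641, √(r_a2²−r_b2²) = 55.973238
base pitch p_b = π·m·cos α = 10.759446
CR = (52.034641 + 55.973238 − 240.125880·sin 22.01679°)/10.759446 = 1.672012
contact ratio ≈ 1.6720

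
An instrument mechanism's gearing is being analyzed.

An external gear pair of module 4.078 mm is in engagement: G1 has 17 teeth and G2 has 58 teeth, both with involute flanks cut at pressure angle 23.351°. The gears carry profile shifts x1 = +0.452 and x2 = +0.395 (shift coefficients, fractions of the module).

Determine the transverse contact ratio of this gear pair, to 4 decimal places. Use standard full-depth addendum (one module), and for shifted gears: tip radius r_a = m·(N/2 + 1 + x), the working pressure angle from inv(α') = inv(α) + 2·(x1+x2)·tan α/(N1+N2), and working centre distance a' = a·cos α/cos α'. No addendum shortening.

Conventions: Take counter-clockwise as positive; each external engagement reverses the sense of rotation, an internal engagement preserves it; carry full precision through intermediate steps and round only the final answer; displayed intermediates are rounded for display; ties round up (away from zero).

1.4044

class = single-mesh tooth geometry [involute pair 17T × 58T, m = 4.078]
base radii: r_b1 = 31.823890, r_b2 = 108.575625
tip radii: r_a1 = 40.584256, r_a2 = 123.950810
inv(α') = inv(23.351°) + 2·(+0.452+0.395)·tan α/(17+58) = 0.03392302  ⇒  α' = 25.99423°
a' = a·cos α / cos α' = 152.9250·cos 23.351°/cos 25.99423° = 156.201098
action lengths: √(r_a1²−r_b1²) = 25.185747, √(r_a2²−r_b2²) = 59.792449
base pitch p_b = π·m·cos α = 11.762082
CR = (25.185747 + 59.792449 − 156.201098·sin 25.99423°)/11.762082 = 1.404368
contact ratio ≈ 1.4044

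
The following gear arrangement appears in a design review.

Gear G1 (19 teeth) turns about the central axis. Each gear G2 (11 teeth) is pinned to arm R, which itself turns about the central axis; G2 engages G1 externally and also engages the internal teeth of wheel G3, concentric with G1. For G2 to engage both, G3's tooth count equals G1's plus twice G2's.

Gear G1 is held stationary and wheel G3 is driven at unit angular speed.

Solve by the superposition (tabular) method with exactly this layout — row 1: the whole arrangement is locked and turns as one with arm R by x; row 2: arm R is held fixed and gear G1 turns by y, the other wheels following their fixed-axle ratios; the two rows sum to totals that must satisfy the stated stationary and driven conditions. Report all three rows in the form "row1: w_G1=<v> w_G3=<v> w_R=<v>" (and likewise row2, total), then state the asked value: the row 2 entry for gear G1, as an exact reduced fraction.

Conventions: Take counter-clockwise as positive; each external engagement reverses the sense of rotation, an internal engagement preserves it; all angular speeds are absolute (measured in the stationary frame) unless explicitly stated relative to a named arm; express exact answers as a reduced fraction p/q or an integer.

recognized (axles ride arm R): planetary set, 19/11/41 teeth
row 1 (train locked, turned with arm): all members turn x
row 2: sun turns y, ring = −(19/41)·y, arm 0
boundary: total ω_sun = x + y = 0 and total ω_ring = x − (19/41)·y = 1  ⇒  y = -41/60, x = 41/60
row 2 ring = −(19/41)·(-41/60) = 19/60
totals (row 1 + row 2): sun 41/60 + (-41/60) = 0, ring 41/60 + 19/60 = 1, arm 41/60 + 0 = 41/60
asked cell (row2, sun) = -41/60

row1: w_G1=41/60 w_G3=41/60 w_R=41/60
row2: w_G1=-41/60 w_G3=19/60 w_R=0
total: w_G1=0 w_G3=1 w_R=41/60
asked value: -41/60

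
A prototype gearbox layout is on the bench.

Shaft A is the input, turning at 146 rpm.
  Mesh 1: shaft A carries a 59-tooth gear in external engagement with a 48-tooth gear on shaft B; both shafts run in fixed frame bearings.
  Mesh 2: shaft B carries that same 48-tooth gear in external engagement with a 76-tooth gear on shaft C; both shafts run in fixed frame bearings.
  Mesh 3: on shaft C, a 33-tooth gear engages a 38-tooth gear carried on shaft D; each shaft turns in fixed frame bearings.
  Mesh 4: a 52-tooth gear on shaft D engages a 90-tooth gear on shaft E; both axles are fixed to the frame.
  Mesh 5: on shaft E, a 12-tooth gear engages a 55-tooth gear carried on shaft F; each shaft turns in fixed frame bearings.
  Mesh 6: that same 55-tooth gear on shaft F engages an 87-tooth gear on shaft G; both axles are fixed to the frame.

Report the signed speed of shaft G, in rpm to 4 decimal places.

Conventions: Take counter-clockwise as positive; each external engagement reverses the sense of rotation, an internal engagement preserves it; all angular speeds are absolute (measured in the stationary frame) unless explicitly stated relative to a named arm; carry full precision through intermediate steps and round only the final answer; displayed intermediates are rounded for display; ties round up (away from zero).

class = fixed-axis compound train [6 meshes; 6 ratios multiply, 6 sense flips]
mesh 1 [59T→48T]: ω = 146.0000×59/48 = 179.4583 rpm, sense flips to −
mesh 2 [48T→76T]: ω = 179.4583×48/76 = 113.3421 rpm, sense flips to +
mesh 3 [33T→38T]: ω = 113.3421×33/38 = 98.4287 rpm, sense flips to −
mesh 4 [52T→90T]: ω = 98.4287×52/90 = 56.8699 rpm, sense flips to +
mesh 5 [12T→55T]: ω = 56.8699×12/55 = 12.4080 rpm, sense flips to −
mesh 6 [55T→87T]: ω = 12.4080×55/87 = 7.8441 rpm, sense flips to +
signed output speed = +7.8441 rpm

+7.8441 rpm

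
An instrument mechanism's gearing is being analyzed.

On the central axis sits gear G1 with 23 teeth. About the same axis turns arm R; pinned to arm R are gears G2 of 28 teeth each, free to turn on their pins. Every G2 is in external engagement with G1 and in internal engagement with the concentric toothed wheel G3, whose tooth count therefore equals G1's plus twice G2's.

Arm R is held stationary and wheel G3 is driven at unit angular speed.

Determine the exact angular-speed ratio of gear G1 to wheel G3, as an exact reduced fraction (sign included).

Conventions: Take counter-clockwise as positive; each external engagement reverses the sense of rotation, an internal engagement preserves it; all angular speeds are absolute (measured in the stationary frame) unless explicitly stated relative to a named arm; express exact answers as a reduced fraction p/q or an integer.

planetary set (23T centre, 28T on arm, 79T internal) — Willis relation
ring teeth: 23 + 2·28 = 79
23(ω_sun−ω_arm) = −79(ω_ring−ω_arm),  ω_arm = 0, ω_ring = 1
ω_sun = 0 − (79/23)(1−0) = -79/23
ω_out/ω_in = -79/23

-79/23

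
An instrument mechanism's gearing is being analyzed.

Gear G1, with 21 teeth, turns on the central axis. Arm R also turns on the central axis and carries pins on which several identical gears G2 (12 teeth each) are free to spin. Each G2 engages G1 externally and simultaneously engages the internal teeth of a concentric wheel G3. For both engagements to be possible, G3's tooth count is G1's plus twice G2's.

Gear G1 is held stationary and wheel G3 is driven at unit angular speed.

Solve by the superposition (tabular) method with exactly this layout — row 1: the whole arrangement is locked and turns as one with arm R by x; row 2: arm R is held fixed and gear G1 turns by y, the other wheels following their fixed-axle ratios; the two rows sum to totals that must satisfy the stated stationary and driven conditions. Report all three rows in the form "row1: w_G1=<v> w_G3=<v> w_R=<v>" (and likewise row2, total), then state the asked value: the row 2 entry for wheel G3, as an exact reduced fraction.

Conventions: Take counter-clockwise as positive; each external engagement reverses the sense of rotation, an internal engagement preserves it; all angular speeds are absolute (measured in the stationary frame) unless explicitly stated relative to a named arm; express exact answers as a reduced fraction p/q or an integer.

row1: w_G1=15/22 w_G3=15/22 w_R=15/22
row2: w_G1=-15/22 w_G3=7/22 w_R=0
total: w_G1=0 w_G3=1 w_R=15/22
asked value: 7/22

topology: planetary set — G1 21T / G2 12T / G3 45T, arm = carrier (Willis)
row 1 (train locked, turned with arm): all members turn x
row 2 — arm fixed, fixed-axis ratios: sun y, ring −(21/45)·y, arm 0
boundary: total ω_sun = x + y = 0 and total ω_ring = x − (21/45)·y = 1  ⇒  y = -15/22, x = 15/22
row 2 ring = −(21/45)·(-15/22) = 7/22
totals (row 1 + row 2): sun 15/22 + (-15/22) = 0, ring 15/22 + 7/22 = 1, arm 15/22 + 0 = 15/22
asked cell (row2, ring) = 7/22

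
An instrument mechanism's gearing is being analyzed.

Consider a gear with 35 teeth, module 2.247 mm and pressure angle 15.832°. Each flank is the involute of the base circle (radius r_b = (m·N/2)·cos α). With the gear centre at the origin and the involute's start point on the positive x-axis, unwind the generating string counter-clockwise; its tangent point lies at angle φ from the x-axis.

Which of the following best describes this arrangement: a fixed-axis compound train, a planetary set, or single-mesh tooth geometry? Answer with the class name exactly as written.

single-mesh tooth geometry

topology: single-mesh involute geometry — m = 2.247, N = 35
classification: single-mesh tooth geometry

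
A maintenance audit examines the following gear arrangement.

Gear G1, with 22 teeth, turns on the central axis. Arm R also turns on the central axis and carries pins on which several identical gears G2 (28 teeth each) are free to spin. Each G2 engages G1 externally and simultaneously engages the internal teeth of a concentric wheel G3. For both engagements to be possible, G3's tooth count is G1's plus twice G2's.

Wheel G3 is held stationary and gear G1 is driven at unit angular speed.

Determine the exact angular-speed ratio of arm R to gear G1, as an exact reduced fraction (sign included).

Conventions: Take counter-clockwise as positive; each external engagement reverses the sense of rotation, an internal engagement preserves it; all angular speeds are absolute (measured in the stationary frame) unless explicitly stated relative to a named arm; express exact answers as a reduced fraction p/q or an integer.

class = planetary set [G3 = 22+2·28 = 78; Willis about the carrier]
ring teeth: 22 + 2·28 = 78
22(ω_sun−ω_arm) = −78(ω_ring−ω_arm),  ω_ring = 0, ω_sun = 1
22(1−ω_arm) = −78(0−ω_arm)  ⇒  100·ω_arm = 22  ⇒  ω_arm = 11/50
ω_out/ω_in = 11/50

11/50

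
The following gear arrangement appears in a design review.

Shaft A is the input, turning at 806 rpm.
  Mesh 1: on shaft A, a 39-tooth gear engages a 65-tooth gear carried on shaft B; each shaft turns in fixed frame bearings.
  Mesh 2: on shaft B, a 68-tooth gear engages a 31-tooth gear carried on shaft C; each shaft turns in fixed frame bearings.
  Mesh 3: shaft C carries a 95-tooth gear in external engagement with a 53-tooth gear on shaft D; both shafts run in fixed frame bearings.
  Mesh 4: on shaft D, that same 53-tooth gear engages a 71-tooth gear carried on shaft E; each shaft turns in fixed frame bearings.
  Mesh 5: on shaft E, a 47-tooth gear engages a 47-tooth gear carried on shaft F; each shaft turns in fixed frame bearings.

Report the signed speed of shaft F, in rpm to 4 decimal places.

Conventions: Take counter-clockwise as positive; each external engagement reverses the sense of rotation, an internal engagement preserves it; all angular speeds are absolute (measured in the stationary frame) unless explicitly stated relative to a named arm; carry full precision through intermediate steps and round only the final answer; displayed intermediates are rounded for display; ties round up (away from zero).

-1419.3803 rpm

recognized (6 fixed axles, 5 meshes): fixed-axis compound train
mesh 1 [39T→65T]: ω = 806.0000×39/65 = 483.6000 rpm, sense flips to −
mesh 2 [68T→31T]: ω = 483.6000×68/31 = 1060.8000 rpm, sense flips to +
mesh 3 [95T→53T]: ω = 1060.8000×95/53 = 1901.4340 rpm, sense flips to −
mesh 4 [53T→71T]: ω = 1901.4340×53/71 = 1419.3803 rpm, sense flips to +
mesh 5 [47T→47T]: ω = 1419.3803×47/47 = 1419.3803 rpm, sense flips to −
signed output speed = -1419.3803 rpm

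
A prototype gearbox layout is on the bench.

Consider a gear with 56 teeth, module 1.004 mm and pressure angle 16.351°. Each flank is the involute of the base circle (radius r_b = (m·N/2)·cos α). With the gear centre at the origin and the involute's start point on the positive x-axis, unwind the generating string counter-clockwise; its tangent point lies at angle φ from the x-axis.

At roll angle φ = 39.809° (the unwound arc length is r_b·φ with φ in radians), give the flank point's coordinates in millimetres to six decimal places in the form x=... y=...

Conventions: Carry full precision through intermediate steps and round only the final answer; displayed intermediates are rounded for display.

topology: single-mesh involute geometry — m = 1.004, N = 56
pitch radius r_p = m·N/2 = 1.004·56/2 = 28.112000
base radius r_b = r_p·cos α = 28.112000·cos 16.351° = 26.975013
roll angle φ = 39.809° = 0.69479812 rad
x = r_b·(cos φ + φ·sin φ) = 32.721063
y = r_b·(sin φ − φ·cos φ) = 2.872793

x=32.721063 y=2.872793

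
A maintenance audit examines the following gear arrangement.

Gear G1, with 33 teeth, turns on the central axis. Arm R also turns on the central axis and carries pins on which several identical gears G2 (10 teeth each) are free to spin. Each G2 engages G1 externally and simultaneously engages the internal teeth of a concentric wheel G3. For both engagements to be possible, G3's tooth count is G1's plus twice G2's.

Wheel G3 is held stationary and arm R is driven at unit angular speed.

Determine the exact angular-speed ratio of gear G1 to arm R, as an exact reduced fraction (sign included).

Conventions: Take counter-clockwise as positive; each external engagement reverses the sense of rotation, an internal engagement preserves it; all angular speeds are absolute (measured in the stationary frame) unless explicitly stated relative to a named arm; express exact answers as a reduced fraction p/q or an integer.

topology: planetary set — G1 33T / G2 10T / G3 53T, arm = carrier (Willis)
ring teeth: 33 + 2·10 = 53
33(ω_sun−ω_arm) = −53(ω_ring−ω_arm),  ω_ring = 0, ω_arm = 1
ω_sun = 1 − (53/33)(0−1) = 86/33
ω_out/ω_in = 86/33

86/33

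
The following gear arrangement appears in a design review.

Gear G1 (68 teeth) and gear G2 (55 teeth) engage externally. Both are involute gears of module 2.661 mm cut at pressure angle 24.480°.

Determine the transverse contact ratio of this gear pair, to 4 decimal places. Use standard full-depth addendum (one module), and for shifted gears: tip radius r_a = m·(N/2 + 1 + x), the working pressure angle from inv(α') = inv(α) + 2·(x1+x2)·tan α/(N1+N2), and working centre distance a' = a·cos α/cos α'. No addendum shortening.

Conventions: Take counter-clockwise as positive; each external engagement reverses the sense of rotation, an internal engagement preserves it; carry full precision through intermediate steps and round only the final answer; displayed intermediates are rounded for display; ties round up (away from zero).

1.5753

topology: single-mesh involute geometry — m = 2.661, 68T/55T pair
base radii: r_b1 = 82.340928, r_b2 = 66.599280
tip radii: r_a1 = 93.135000, r_a2 = 75.838500
no profile shift: α' = α, a' = a
action lengths: √(r_a1²−r_b1²) = 43.521258, √(r_a2²−r_b2²) = 36.276908
base pitch p_b = π·m·cos α = 7.608284
CR = (43.521258 + 36.276908 − 163.651500·sin 24.48000°)/7.608284 = 1.575254
contact ratio ≈ 1.5753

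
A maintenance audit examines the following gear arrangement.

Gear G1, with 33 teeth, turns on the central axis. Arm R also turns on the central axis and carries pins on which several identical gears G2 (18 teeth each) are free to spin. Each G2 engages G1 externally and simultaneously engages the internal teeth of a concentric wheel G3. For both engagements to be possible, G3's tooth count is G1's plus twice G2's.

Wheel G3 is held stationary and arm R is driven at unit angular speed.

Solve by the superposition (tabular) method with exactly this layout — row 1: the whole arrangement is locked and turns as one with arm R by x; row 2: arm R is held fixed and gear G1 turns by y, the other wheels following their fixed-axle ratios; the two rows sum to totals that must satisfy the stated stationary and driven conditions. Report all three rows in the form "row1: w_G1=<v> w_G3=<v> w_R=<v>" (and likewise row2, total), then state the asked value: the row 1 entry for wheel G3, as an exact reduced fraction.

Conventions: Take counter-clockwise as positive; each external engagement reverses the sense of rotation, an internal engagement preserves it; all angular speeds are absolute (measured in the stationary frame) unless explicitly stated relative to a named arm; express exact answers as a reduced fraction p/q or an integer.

class = planetary set [G3 = 33+2·18 = 69; Willis about the carrier]
row 1 — lock + rotate with arm: ω_sun = ω_ring = ω_arm = x
row 2: sun turns y, ring = −(33/69)·y, arm 0
boundary: total ω_ring = x − (33/69)·y = 0 and total ω_arm = x = 1  ⇒  y = 23/11, x = 1
row 2 ring = −(33/69)·23/11 = -1
totals (row 1 + row 2): sun 1 + 23/11 = 34/11, ring 1 + (-1) = 0, arm 1 + 0 = 1
asked cell (row1, ring) = 1

row1: w_G1=1 w_G3=1 w_R=1
row2: w_G1=23/11 w_G3=-1 w_R=0
total: w_G1=34/11 w_G3=0 w_R=1
asked value: 1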